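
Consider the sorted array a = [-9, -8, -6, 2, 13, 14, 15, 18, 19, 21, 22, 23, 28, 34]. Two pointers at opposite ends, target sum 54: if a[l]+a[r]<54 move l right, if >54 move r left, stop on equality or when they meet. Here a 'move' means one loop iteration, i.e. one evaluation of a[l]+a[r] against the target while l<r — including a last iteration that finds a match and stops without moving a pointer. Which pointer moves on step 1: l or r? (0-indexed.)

l

[0,13] -9+34=25 <54 → l++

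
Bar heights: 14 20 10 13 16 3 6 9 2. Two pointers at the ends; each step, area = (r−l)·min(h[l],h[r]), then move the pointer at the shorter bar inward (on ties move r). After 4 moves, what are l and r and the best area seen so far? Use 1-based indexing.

[1,9] min(14,2)*8=16 best=16 * → r--
[1,8] min(14,9)*7=63 best=63 * → r--
[1,7] min(14,6)*6=36 best=63 → r--
[1,6] min(14,3)*5=15 best=63 → r--

l=1, r=5, best area=63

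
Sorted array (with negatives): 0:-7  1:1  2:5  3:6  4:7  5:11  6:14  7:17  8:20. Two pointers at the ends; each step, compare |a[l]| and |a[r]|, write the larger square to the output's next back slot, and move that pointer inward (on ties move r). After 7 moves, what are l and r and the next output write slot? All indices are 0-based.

[0,8] |-7|<=|20| out[8]=400 → r--
[0,7] |-7|<=|17| out[7]=289 → r--
[0,6] |-7|<=|14| out[6]=196 → r--
[0,5] |-7|<=|11| out[5]=121 → r--
[0,4] |-7|<=|7| out[4]=49 → r--
[0,3] |-7|>|6| out[3]=49 → l++
[1,3] |1|<=|6| out[2]=36 → r--

l=1, r=2, next write slot=1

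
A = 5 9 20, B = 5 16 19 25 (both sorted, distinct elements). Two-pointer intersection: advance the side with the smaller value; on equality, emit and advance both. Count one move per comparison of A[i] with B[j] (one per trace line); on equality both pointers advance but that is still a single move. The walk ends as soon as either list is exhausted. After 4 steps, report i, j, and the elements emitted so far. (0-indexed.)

i=2, j=3, emitted=[5]

i=0 j=0: 5==5 emit, i++,j++
i=1 j=1: 9<16, i++
i=2 j=1: 20>16, j++
i=2 j=2: 20>19, j++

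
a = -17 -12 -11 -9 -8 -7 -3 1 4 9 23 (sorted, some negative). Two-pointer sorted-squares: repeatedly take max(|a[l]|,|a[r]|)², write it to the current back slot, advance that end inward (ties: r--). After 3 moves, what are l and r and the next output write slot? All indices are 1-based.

l=3, r=10, next write slot=8

[1,11] |-17|<=|23| out[11]=529 → r--
[1,10] |-17|>|9| out[10]=289 → l++
[2,10] |-12|>|9| out[9]=144 → l++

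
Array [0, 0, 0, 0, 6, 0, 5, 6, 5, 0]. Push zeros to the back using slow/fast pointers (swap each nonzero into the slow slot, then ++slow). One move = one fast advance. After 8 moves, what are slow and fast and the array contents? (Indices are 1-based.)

(s=1,f=1) a[fast]=0 → fast++
(s=1,f=2) a[fast]=0 → fast++
(s=1,f=3) a[fast]=0 → fast++
(s=1,f=4) a[fast]=0 → fast++
(s=1,f=5) a[fast]=6≠0 swap→a[1]=6 → slow++,fast++
(s=2,f=6) a[fast]=0 → fast++
(s=2,f=7) a[fast]=5≠0 swap→a[2]=5 → slow++,fast++
(s=3,f=8) a[fast]=6≠0 swap→a[3]=6 → slow++,fast++

slow=4, fast=9, a=[6, 5, 6, 0, 0, 0, 0, 0, 5, 0]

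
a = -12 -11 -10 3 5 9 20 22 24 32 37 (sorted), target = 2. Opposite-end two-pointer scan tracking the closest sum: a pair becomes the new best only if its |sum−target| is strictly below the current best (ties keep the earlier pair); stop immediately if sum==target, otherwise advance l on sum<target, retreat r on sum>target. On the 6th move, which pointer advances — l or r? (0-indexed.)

[0,10] -12+37=25 d=23 * → r--
[0,9] -12+32=20 d=18 * → r--
[0,8] -12+24=12 d=10 * → r--
[0,7] -12+22=10 d=8 * → r--
[0,6] -12+20=8 d=6 * → r--
[0,5] -12+9=-3 d=5 * → l++

l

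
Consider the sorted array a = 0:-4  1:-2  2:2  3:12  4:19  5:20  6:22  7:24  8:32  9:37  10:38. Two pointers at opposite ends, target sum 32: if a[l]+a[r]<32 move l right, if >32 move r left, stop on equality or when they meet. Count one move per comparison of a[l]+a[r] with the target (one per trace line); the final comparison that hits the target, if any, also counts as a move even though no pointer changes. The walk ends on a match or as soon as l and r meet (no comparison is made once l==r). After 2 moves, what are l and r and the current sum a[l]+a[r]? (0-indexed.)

l=0 r=10: -4+38=34 >32, r--
l=0 r=9: -4+37=33 >32, r--

l=0, r=8, sum=28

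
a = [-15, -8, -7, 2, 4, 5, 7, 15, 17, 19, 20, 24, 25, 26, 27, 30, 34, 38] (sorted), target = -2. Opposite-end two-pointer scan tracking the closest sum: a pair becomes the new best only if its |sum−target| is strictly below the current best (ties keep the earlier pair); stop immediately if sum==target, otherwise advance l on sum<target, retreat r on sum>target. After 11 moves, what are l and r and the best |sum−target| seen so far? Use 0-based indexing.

[0,17] -15+38=23 d=25 * → r--
[0,16] -15+34=19 d=21 * → r--
[0,15] -15+30=15 d=17 * → r--
[0,14] -15+27=12 d=14 * → r--
[0,13] -15+26=11 d=13 * → r--
[0,12] -15+25=10 d=12 * → r--
[0,11] -15+24=9 d=11 * → r--
[0,10] -15+20=5 d=7 * → r--
[0,9] -15+19=4 d=6 * → r--
[0,8] -15+17=2 d=4 * → r--
[0,7] -15+15=0 d=2 * → r--

l=0, r=6, best |Δ|=2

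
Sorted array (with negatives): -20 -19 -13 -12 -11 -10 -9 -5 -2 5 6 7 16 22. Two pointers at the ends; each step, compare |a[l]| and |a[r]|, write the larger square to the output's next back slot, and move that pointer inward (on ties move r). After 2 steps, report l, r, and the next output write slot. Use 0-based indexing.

l=1, r=12, next write slot=11

l=0 r=13: |-20|<=|22| out[13]=484, r--
l=0 r=12: |-20|>|16| out[12]=400, l++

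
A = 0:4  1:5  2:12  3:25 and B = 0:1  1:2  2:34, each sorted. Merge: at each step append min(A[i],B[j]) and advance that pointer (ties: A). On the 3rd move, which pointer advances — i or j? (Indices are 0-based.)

i

[i=0,j=0] A[i]=4>B[j]=1 take 1 → j++
[i=0,j=1] A[i]=4>B[j]=2 take 2 → j++
[i=0,j=2] A[i]=4<=B[j]=34 take 4 → i++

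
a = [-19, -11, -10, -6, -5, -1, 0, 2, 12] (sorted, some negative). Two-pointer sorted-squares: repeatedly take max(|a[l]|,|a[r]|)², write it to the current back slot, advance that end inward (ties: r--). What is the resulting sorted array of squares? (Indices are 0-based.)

l=0 r=8: |-19|>|12| out[8]=361, l++
l=1 r=8: |-11|<=|12| out[7]=144, r--
l=1 r=7: |-11|>|2| out[6]=121, l++
l=2 r=7: |-10|>|2| out[5]=100, l++
l=3 r=7: |-6|>|2| out[4]=36, l++
l=4 r=7: |-5|>|2| out[3]=25, l++
l=5 r=7: |-1|<=|2| out[2]=4, r--
l=5 r=6: |-1|>|0| out[1]=1, l++
l=6 r=6: |0|<=|0| out[0]=0, r--

[0, 1, 4, 25, 36, 100, 121, 144, 361]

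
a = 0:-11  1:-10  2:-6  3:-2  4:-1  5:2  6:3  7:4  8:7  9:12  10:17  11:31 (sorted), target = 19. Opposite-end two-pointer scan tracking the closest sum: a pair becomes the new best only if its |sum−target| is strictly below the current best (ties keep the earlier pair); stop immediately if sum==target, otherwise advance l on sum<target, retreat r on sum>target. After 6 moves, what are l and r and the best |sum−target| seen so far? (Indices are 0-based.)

l=0 r=11: -11+31=20 d=1 *, r--
l=0 r=10: -11+17=6 d=13, l++
l=1 r=10: -10+17=7 d=12, l++
l=2 r=10: -6+17=11 d=8, l++
l=3 r=10: -2+17=15 d=4, l++
l=4 r=10: -1+17=16 d=3, l++

l=5, r=10, best |Δ|=1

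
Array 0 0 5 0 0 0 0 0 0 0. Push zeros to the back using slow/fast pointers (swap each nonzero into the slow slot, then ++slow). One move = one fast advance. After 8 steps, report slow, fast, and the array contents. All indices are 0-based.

slow=0 fast=0: a[fast]=0, fast++
slow=0 fast=1: a[fast]=0, fast++
slow=0 fast=2: a[fast]=5≠0 swap→a[0]=5, slow++,fast++
slow=1 fast=3: a[fast]=0, fast++
slow=1 fast=4: a[fast]=0, fast++
slow=1 fast=5: a[fast]=0, fast++
slow=1 fast=6: a[fast]=0, fast++
slow=1 fast=7: a[fast]=0, fast++

slow=1, fast=8, a=[5, 0, 0, 0, 0, 0, 0, 0, 0, 0]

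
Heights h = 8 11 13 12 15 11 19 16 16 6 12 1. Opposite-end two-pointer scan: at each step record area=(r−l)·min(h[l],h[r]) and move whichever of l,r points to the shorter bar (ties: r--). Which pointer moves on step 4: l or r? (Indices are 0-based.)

[0,11] min(8,1)*11=11 best=11 * → r--
[0,10] min(8,12)*10=80 best=80 * → l++
[1,10] min(11,12)*9=99 best=99 * → l++
[2,10] min(13,12)*8=96 best=99 → r--

r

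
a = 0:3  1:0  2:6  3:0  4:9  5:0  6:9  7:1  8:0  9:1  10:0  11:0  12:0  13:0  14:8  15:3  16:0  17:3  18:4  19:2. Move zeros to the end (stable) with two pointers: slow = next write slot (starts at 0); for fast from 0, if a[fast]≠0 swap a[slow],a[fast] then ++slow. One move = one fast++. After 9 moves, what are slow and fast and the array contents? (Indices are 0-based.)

slow=5, fast=9, a=[3, 6, 9, 9, 1, 0, 0, 0, 0, 1, 0, 0, 0, 0, 8, 3, 0, 3, 4, 2]

(s=0,f=0) a[fast]=3≠0 swap→a[0]=3 → slow++,fast++
(s=1,f=1) a[fast]=0 → fast++
(s=1,f=2) a[fast]=6≠0 swap→a[1]=6 → slow++,fast++
(s=2,f=3) a[fast]=0 → fast++
(s=2,f=4) a[fast]=9≠0 swap→a[2]=9 → slow++,fast++
(s=3,f=5) a[fast]=0 → fast++
(s=3,f=6) a[fast]=9≠0 swap→a[3]=9 → slow++,fast++
(s=4,f=7) a[fast]=1≠0 swap→a[4]=1 → slow++,fast++
(s=5,f=8) a[fast]=0 → fast++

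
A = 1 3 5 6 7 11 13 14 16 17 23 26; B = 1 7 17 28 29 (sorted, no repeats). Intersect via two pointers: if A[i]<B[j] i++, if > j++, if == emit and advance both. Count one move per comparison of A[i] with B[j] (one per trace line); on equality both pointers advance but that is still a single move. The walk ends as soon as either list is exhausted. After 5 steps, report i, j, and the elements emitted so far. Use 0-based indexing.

[i=0,j=0] 1==1 emit → i++,j++
[i=1,j=1] 3<7 → i++
[i=2,j=1] 5<7 → i++
[i=3,j=1] 6<7 → i++
[i=4,j=1] 7==7 emit → i++,j++

i=5, j=2, emitted=[1, 7]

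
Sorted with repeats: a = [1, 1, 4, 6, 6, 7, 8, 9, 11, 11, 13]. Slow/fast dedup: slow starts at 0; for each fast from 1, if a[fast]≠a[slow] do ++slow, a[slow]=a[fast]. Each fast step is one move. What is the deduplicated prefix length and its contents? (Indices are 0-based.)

length 8; prefix = [1, 4, 6, 7, 8, 9, 11, 13]

slow=0 fast=1: a[fast]=1=a[slow] dup, fast++
slow=0 fast=2: a[fast]=4≠a[slow]=1 write a[1]=4, slow++,fast++
slow=1 fast=3: a[fast]=6≠a[slow]=4 write a[2]=6, slow++,fast++
slow=2 fast=4: a[fast]=6=a[slow] dup, fast++
slow=2 fast=5: a[fast]=7≠a[slow]=6 write a[3]=7, slow++,fast++
slow=3 fast=6: a[fast]=8≠a[slow]=7 write a[4]=8, slow++,fast++
slow=4 fast=7: a[fast]=9≠a[slow]=8 write a[5]=9, slow++,fast++
slow=5 fast=8: a[fast]=11≠a[slow]=9 write a[6]=11, slow++,fast++
slow=6 fast=9: a[fast]=11=a[slow] dup, fast++
slow=6 fast=10: a[fast]=13≠a[slow]=11 write a[7]=13, slow++,fast++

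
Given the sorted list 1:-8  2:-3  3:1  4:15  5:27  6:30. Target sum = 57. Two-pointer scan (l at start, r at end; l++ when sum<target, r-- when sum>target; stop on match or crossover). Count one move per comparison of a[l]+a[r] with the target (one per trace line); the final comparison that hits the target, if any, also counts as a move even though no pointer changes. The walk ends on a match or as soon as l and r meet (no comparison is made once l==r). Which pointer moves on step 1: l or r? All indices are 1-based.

l

l=1 r=6: -8+30=22 <57, l++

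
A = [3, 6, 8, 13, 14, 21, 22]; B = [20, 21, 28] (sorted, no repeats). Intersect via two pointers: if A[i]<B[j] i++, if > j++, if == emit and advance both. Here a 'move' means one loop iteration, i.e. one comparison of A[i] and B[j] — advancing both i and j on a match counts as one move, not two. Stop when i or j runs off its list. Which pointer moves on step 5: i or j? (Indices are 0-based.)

i

i=0 j=0: 3<20, i++
i=1 j=0: 6<20, i++
i=2 j=0: 8<20, i++
i=3 j=0: 13<20, i++
i=4 j=0: 14<20, i++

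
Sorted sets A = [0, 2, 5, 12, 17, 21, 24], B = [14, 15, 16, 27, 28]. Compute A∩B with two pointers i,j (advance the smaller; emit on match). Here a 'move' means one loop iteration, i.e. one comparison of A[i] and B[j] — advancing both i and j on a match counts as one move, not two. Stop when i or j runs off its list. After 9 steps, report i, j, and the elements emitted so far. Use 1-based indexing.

i=7, j=4, emitted=[]

[i=1,j=1] 0<14 → i++
[i=2,j=1] 2<14 → i++
[i=3,j=1] 5<14 → i++
[i=4,j=1] 12<14 → i++
[i=5,j=1] 17>14 → j++
[i=5,j=2] 17>15 → j++
[i=5,j=3] 17>16 → j++
[i=5,j=4] 17<27 → i++
[i=6,j=4] 21<27 → i++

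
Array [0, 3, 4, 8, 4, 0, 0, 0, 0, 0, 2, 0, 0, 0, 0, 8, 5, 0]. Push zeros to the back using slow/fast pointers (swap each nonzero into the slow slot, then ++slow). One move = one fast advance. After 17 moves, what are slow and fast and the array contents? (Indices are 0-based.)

(s=0,f=0) a[fast]=0 → fast++
(s=0,f=1) a[fast]=3≠0 swap→a[0]=3 → slow++,fast++
(s=1,f=2) a[fast]=4≠0 swap→a[1]=4 → slow++,fast++
(s=2,f=3) a[fast]=8≠0 swap→a[2]=8 → slow++,fast++
(s=3,f=4) a[fast]=4≠0 swap→a[3]=4 → slow++,fast++
(s=4,f=5) a[fast]=0 → fast++
(s=4,f=6) a[fast]=0 → fast++
(s=4,f=7) a[fast]=0 → fast++
(s=4,f=8) a[fast]=0 → fast++
(s=4,f=9) a[fast]=0 → fast++
(s=4,f=10) a[fast]=2≠0 swap→a[4]=2 → slow++,fast++
(s=5,f=11) a[fast]=0 → fast++
(s=5,f=12) a[fast]=0 → fast++
(s=5,f=13) a[fast]=0 → fast++
(s=5,f=14) a[fast]=0 → fast++
(s=5,f=15) a[fast]=8≠0 swap→a[5]=8 → slow++,fast++
(s=6,f=16) a[fast]=5≠0 swap→a[6]=5 → slow++,fast++

slow=7, fast=17, a=[3, 4, 8, 4, 2, 8, 5, 0, 0, 0, 0, 0, 0, 0, 0, 0, 0, 0]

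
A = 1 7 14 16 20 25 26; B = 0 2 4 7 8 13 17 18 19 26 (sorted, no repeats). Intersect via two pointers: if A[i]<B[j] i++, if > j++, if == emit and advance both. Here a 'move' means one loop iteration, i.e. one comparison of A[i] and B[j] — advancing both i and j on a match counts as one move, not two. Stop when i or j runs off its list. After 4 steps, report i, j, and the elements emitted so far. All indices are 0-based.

i=1, j=3, emitted=[]

i=0 j=0: 1>0, j++
i=0 j=1: 1<2, i++
i=1 j=1: 7>2, j++
i=1 j=2: 7>4, j++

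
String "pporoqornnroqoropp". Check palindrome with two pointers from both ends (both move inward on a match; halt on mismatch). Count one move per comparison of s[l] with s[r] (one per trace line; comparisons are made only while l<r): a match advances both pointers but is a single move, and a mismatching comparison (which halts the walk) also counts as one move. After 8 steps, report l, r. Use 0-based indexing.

l=8, r=9

[0,17] 'p'=='p' → l++,r--
[1,16] 'p'=='p' → l++,r--
[2,15] 'o'=='o' → l++,r--
[3,14] 'r'=='r' → l++,r--
[4,13] 'o'=='o' → l++,r--
[5,12] 'q'=='q' → l++,r--
[6,11] 'o'=='o' → l++,r--
[7,10] 'r'=='r' → l++,r--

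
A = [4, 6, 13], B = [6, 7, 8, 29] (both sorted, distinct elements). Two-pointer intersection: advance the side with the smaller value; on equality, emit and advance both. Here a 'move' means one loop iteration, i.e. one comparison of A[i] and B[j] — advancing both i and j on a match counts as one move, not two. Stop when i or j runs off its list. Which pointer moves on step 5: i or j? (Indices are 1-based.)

[i=1,j=1] 4<6 → i++
[i=2,j=1] 6==6 emit → i++,j++
[i=3,j=2] 13>7 → j++
[i=3,j=3] 13>8 → j++
[i=3,j=4] 13<29 → i++

i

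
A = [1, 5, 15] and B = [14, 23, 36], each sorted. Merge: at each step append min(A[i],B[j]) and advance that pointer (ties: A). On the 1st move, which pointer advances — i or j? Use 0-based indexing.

i=0 j=0: A[i]=1<=B[j]=14 take 1, i++

i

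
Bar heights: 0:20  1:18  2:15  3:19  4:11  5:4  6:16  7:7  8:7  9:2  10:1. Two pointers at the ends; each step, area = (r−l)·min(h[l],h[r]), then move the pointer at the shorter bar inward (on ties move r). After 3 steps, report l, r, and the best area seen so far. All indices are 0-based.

l=0 r=10: min(20,1)*10=10 best=10 *, r--
l=0 r=9: min(20,2)*9=18 best=18 *, r--
l=0 r=8: min(20,7)*8=56 best=56 *, r--

l=0, r=7, best area=56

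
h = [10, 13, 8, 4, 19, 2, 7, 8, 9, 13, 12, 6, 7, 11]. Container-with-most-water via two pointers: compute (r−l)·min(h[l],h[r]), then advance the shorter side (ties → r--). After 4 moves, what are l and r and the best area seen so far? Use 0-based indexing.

l=1, r=10, best area=132

l=0 r=13: min(10,11)*13=130 best=130 *, l++
l=1 r=13: min(13,11)*12=132 best=132 *, r--
l=1 r=12: min(13,7)*11=77 best=132, r--
l=1 r=11: min(13,6)*10=60 best=132, r--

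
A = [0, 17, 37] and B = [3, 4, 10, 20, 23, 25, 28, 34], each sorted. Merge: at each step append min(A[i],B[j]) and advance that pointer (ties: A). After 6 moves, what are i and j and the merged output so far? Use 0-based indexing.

i=2, j=4, merged so far=[0, 3, 4, 10, 17, 20]

[i=0,j=0] A[i]=0<=B[j]=3 take 0 → i++
[i=1,j=0] A[i]=17>B[j]=3 take 3 → j++
[i=1,j=1] A[i]=17>B[j]=4 take 4 → j++
[i=1,j=2] A[i]=17>B[j]=10 take 10 → j++
[i=1,j=3] A[i]=17<=B[j]=20 take 17 → i++
[i=2,j=3] A[i]=37>B[j]=20 take 20 → j++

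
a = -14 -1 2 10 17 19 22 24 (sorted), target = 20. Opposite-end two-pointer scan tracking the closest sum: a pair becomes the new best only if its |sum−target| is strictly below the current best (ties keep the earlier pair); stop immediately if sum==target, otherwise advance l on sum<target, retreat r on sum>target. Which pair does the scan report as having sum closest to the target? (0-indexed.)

l=0 r=7: -14+24=10 d=10 *, l++
l=1 r=7: -1+24=23 d=3 *, r--
l=1 r=6: -1+22=21 d=1 *, r--
l=1 r=5: -1+19=18 d=2, l++
l=2 r=5: 2+19=21 d=1, r--
l=2 r=4: 2+17=19 d=1, l++
l=3 r=4: 10+17=27 d=7, r--

pair (-1, 22) with sum 21 (|Δ|=1)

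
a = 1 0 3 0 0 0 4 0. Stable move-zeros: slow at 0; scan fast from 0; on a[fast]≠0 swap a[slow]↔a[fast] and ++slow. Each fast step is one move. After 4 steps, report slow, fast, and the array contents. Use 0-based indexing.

(s=0,f=0) a[fast]=1≠0 swap→a[0]=1 → slow++,fast++
(s=1,f=1) a[fast]=0 → fast++
(s=1,f=2) a[fast]=3≠0 swap→a[1]=3 → slow++,fast++
(s=2,f=3) a[fast]=0 → fast++

slow=2, fast=4, a=[1, 3, 0, 0, 0, 0, 4, 0]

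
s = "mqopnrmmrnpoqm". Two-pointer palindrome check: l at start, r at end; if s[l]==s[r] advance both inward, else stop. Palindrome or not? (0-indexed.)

l=0 r=13: 'm'=='m', l++,r--
l=1 r=12: 'q'=='q', l++,r--
l=2 r=11: 'o'=='o', l++,r--
l=3 r=10: 'p'=='p', l++,r--
l=4 r=9: 'n'=='n', l++,r--
l=5 r=8: 'r'=='r', l++,r--
l=6 r=7: 'm'=='m', l++,r--

palindrome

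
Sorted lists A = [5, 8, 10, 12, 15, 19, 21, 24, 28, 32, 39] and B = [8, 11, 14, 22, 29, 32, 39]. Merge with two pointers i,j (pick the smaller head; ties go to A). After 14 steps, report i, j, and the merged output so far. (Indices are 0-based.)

i=9, j=5, merged so far=[5, 8, 8, 10, 11, 12, 14, 15, 19, 21, 22, 24, 28, 29]

i=0 j=0: A[i]=5<=B[j]=8 take 5, i++
i=1 j=0: A[i]=8<=B[j]=8 take 8, i++
i=2 j=0: A[i]=10>B[j]=8 take 8, j++
i=2 j=1: A[i]=10<=B[j]=11 take 10, i++
i=3 j=1: A[i]=12>B[j]=11 take 11, j++
i=3 j=2: A[i]=12<=B[j]=14 take 12, i++
i=4 j=2: A[i]=15>B[j]=14 take 14, j++
i=4 j=3: A[i]=15<=B[j]=22 take 15, i++
i=5 j=3: A[i]=19<=B[j]=22 take 19, i++
i=6 j=3: A[i]=21<=B[j]=22 take 21, i++
i=7 j=3: A[i]=24>B[j]=22 take 22, j++
i=7 j=4: A[i]=24<=B[j]=29 take 24, i++
i=8 j=4: A[i]=28<=B[j]=29 take 28, i++
i=9 j=4: A[i]=32>B[j]=29 take 29, j++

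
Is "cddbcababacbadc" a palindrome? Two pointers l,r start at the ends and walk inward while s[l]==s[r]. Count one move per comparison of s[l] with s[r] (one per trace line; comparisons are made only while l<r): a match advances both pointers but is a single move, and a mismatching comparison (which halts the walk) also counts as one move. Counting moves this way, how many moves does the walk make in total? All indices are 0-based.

l=0 r=14: 'c'=='c', l++,r--
l=1 r=13: 'd'=='d', l++,r--
l=2 r=12: 'd'!='a', stop

3 moves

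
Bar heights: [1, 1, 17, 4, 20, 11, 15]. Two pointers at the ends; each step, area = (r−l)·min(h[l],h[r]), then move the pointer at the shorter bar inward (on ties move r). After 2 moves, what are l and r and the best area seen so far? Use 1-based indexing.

l=3, r=7, best area=6

l=1 r=7: min(1,15)*6=6 best=6 *, l++
l=2 r=7: min(1,15)*5=5 best=6, l++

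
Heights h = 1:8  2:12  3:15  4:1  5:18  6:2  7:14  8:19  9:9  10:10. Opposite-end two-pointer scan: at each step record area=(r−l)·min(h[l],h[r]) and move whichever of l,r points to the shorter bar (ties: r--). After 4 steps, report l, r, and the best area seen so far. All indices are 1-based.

l=3, r=8, best area=80

[1,10] min(8,10)*9=72 best=72 * → l++
[2,10] min(12,10)*8=80 best=80 * → r--
[2,9] min(12,9)*7=63 best=80 → r--
[2,8] min(12,19)*6=72 best=80 → l++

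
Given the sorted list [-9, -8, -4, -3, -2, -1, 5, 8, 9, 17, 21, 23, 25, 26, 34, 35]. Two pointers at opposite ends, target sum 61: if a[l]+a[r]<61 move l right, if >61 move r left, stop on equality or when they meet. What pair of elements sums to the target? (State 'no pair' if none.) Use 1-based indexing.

l=1 r=16: -9+35=26 <61, l++
l=2 r=16: -8+35=27 <61, l++
l=3 r=16: -4+35=31 <61, l++
l=4 r=16: -3+35=32 <61, l++
l=5 r=16: -2+35=33 <61, l++
l=6 r=16: -1+35=34 <61, l++
l=7 r=16: 5+35=40 <61, l++
l=8 r=16: 8+35=43 <61, l++
l=9 r=16: 9+35=44 <61, l++
l=10 r=16: 17+35=52 <61, l++
l=11 r=16: 21+35=56 <61, l++
l=12 r=16: 23+35=58 <61, l++
l=13 r=16: 25+35=60 <61, l++
l=14 r=16: 26+35=61, found

(26, 35)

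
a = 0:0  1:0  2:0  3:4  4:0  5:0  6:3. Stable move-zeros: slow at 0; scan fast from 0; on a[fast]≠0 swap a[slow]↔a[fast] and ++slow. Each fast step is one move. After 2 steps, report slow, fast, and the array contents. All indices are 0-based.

slow=0 fast=0: a[fast]=0, fast++
slow=0 fast=1: a[fast]=0, fast++

slow=0, fast=2, a=[0, 0, 0, 4, 0, 0, 3]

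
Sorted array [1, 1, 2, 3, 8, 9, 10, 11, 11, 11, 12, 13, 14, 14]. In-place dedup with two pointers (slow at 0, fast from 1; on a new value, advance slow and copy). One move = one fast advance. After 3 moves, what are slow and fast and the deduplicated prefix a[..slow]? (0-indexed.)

slow=2, fast=4, prefix=[1, 2, 3]

(s=0,f=1) a[fast]=1=a[slow] dup → fast++
(s=0,f=2) a[fast]=2≠a[slow]=1 write a[1]=2 → slow++,fast++
(s=1,f=3) a[fast]=3≠a[slow]=2 write a[2]=3 → slow++,fast++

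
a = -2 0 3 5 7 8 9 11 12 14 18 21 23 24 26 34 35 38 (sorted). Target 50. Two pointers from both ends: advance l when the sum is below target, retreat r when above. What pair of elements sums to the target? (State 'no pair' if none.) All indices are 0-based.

l=0 r=17: -2+38=36 <50, l++
l=1 r=17: 0+38=38 <50, l++
l=2 r=17: 3+38=41 <50, l++
l=3 r=17: 5+38=43 <50, l++
l=4 r=17: 7+38=45 <50, l++
l=5 r=17: 8+38=46 <50, l++
l=6 r=17: 9+38=47 <50, l++
l=7 r=17: 11+38=49 <50, l++
l=8 r=17: 12+38=50, found

(12, 38)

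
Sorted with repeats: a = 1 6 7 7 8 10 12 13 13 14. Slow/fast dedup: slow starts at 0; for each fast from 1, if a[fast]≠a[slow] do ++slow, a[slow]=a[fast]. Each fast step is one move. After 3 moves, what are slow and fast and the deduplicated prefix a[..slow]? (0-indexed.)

slow=2, fast=4, prefix=[1, 6, 7]

(s=0,f=1) a[fast]=6≠a[slow]=1 write a[1]=6 → slow++,fast++
(s=1,f=2) a[fast]=7≠a[slow]=6 write a[2]=7 → slow++,fast++
(s=2,f=3) a[fast]=7=a[slow] dup → fast++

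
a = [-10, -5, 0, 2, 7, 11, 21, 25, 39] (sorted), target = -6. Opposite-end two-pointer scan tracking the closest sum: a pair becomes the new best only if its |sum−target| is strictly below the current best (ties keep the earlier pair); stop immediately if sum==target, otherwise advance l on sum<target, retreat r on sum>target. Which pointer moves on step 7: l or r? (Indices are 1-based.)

[1,9] -10+39=29 d=35 * → r--
[1,8] -10+25=15 d=21 * → r--
[1,7] -10+21=11 d=17 * → r--
[1,6] -10+11=1 d=7 * → r--
[1,5] -10+7=-3 d=3 * → r--
[1,4] -10+2=-8 d=2 * → l++
[2,4] -5+2=-3 d=3 → r--

r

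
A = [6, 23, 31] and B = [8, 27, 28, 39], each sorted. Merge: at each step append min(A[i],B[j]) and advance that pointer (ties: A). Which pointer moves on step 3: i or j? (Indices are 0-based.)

i

[i=0,j=0] A[i]=6<=B[j]=8 take 6 → i++
[i=1,j=0] A[i]=23>B[j]=8 take 8 → j++
[i=1,j=1] A[i]=23<=B[j]=27 take 23 → i++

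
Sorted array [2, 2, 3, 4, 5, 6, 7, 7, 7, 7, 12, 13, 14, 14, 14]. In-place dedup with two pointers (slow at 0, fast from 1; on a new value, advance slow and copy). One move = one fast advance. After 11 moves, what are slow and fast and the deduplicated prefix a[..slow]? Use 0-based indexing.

slow=0 fast=1: a[fast]=2=a[slow] dup, fast++
slow=0 fast=2: a[fast]=3≠a[slow]=2 write a[1]=3, slow++,fast++
slow=1 fast=3: a[fast]=4≠a[slow]=3 write a[2]=4, slow++,fast++
slow=2 fast=4: a[fast]=5≠a[slow]=4 write a[3]=5, slow++,fast++
slow=3 fast=5: a[fast]=6≠a[slow]=5 write a[4]=6, slow++,fast++
slow=4 fast=6: a[fast]=7≠a[slow]=6 write a[5]=7, slow++,fast++
slow=5 fast=7: a[fast]=7=a[slow] dup, fast++
slow=5 fast=8: a[fast]=7=a[slow] dup, fast++
slow=5 fast=9: a[fast]=7=a[slow] dup, fast++
slow=5 fast=10: a[fast]=12≠a[slow]=7 write a[6]=12, slow++,fast++
slow=6 fast=11: a[fast]=13≠a[slow]=12 write a[7]=13, slow++,fast++

slow=7, fast=12, prefix=[2, 3, 4, 5, 6, 7, 12, 13]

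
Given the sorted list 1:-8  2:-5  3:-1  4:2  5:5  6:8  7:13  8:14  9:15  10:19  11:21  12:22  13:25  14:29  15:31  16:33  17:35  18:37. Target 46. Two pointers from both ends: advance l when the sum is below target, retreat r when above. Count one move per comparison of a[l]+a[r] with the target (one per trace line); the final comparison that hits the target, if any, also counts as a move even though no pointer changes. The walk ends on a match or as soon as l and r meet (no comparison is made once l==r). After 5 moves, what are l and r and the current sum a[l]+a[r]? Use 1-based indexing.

l=6, r=18, sum=45

[1,18] -8+37=29 <46 → l++
[2,18] -5+37=32 <46 → l++
[3,18] -1+37=36 <46 → l++
[4,18] 2+37=39 <46 → l++
[5,18] 5+37=42 <46 → l++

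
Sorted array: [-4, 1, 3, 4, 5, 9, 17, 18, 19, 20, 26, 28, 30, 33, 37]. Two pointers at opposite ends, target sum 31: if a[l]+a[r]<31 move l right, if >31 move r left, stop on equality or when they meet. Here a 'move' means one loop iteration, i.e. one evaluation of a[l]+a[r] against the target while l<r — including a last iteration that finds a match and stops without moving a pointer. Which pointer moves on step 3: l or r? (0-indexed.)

r

l=0 r=14: -4+37=33 >31, r--
l=0 r=13: -4+33=29 <31, l++
l=1 r=13: 1+33=34 >31, r--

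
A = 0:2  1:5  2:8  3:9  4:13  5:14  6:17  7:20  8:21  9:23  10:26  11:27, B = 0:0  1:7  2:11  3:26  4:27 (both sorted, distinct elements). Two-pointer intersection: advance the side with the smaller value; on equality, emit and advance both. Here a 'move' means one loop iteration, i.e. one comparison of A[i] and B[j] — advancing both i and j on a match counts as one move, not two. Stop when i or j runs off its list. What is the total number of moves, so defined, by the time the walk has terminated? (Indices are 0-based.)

i=0 j=0: 2>0, j++
i=0 j=1: 2<7, i++
i=1 j=1: 5<7, i++
i=2 j=1: 8>7, j++
i=2 j=2: 8<11, i++
i=3 j=2: 9<11, i++
i=4 j=2: 13>11, j++
i=4 j=3: 13<26, i++
i=5 j=3: 14<26, i++
i=6 j=3: 17<26, i++
i=7 j=3: 20<26, i++
i=8 j=3: 21<26, i++
i=9 j=3: 23<26, i++
i=10 j=3: 26==26 emit, i++,j++
i=11 j=4: 27==27 emit, i++,j++

15 moves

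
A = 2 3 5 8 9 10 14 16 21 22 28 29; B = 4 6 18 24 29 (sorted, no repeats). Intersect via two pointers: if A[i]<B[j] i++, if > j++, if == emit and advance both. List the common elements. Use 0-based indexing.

intersection = [29]

[i=0,j=0] 2<4 → i++
[i=1,j=0] 3<4 → i++
[i=2,j=0] 5>4 → j++
[i=2,j=1] 5<6 → i++
[i=3,j=1] 8>6 → j++
[i=3,j=2] 8<18 → i++
[i=4,j=2] 9<18 → i++
[i=5,j=2] 10<18 → i++
[i=6,j=2] 14<18 → i++
[i=7,j=2] 16<18 → i++
[i=8,j=2] 21>18 → j++
[i=8,j=3] 21<24 → i++
[i=9,j=3] 22<24 → i++
[i=10,j=3] 28>24 → j++
[i=10,j=4] 28<29 → i++
[i=11,j=4] 29==29 emit → i++,j++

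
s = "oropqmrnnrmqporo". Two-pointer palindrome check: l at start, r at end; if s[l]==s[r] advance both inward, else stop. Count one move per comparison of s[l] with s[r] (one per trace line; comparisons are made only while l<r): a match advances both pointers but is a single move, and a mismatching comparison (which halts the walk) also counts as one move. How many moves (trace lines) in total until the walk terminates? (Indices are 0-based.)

[0,15] 'o'=='o' → l++,r--
[1,14] 'r'=='r' → l++,r--
[2,13] 'o'=='o' → l++,r--
[3,12] 'p'=='p' → l++,r--
[4,11] 'q'=='q' → l++,r--
[5,10] 'm'=='m' → l++,r--
[6,9] 'r'=='r' → l++,r--
[7,8] 'n'=='n' → l++,r--

8 moves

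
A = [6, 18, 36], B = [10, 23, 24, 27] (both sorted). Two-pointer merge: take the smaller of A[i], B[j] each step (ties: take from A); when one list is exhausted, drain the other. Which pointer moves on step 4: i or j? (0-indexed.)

j

[i=0,j=0] A[i]=6<=B[j]=10 take 6 → i++
[i=1,j=0] A[i]=18>B[j]=10 take 10 → j++
[i=1,j=1] A[i]=18<=B[j]=23 take 18 → i++
[i=2,j=1] A[i]=36>B[j]=23 take 23 → j++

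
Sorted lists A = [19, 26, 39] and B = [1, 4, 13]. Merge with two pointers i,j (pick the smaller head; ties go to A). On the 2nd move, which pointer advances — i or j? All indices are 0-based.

i=0 j=0: A[i]=19>B[j]=1 take 1, j++
i=0 j=1: A[i]=19>B[j]=4 take 4, j++

j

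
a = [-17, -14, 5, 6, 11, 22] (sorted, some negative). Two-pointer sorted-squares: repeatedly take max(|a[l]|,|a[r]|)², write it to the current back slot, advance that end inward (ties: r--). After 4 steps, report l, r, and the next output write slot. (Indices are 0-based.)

l=2, r=3, next write slot=1

l=0 r=5: |-17|<=|22| out[5]=484, r--
l=0 r=4: |-17|>|11| out[4]=289, l++
l=1 r=4: |-14|>|11| out[3]=196, l++
l=2 r=4: |5|<=|11| out[2]=121, r--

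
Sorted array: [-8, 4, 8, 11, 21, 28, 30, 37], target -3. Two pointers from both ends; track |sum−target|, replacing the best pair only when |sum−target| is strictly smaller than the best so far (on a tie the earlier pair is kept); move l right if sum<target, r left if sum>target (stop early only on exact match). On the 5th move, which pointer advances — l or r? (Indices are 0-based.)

l=0 r=7: -8+37=29 d=32 *, r--
l=0 r=6: -8+30=22 d=25 *, r--
l=0 r=5: -8+28=20 d=23 *, r--
l=0 r=4: -8+21=13 d=16 *, r--
l=0 r=3: -8+11=3 d=6 *, r--

r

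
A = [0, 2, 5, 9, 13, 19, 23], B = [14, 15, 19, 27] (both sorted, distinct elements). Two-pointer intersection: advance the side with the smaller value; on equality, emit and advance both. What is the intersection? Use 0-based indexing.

i=0 j=0: 0<14, i++
i=1 j=0: 2<14, i++
i=2 j=0: 5<14, i++
i=3 j=0: 9<14, i++
i=4 j=0: 13<14, i++
i=5 j=0: 19>14, j++
i=5 j=1: 19>15, j++
i=5 j=2: 19==19 emit, i++,j++
i=6 j=3: 23<27, i++

intersection = [19]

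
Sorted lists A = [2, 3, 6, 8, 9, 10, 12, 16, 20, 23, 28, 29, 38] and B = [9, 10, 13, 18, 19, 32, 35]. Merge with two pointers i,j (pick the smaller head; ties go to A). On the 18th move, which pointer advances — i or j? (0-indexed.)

j

i=0 j=0: A[i]=2<=B[j]=9 take 2, i++
i=1 j=0: A[i]=3<=B[j]=9 take 3, i++
i=2 j=0: A[i]=6<=B[j]=9 take 6, i++
i=3 j=0: A[i]=8<=B[j]=9 take 8, i++
i=4 j=0: A[i]=9<=B[j]=9 take 9, i++
i=5 j=0: A[i]=10>B[j]=9 take 9, j++
i=5 j=1: A[i]=10<=B[j]=10 take 10, i++
i=6 j=1: A[i]=12>B[j]=10 take 10, j++
i=6 j=2: A[i]=12<=B[j]=13 take 12, i++
i=7 j=2: A[i]=16>B[j]=13 take 13, j++
i=7 j=3: A[i]=16<=B[j]=18 take 16, i++
i=8 j=3: A[i]=20>B[j]=18 take 18, j++
i=8 j=4: A[i]=20>B[j]=19 take 19, j++
i=8 j=5: A[i]=20<=B[j]=32 take 20, i++
i=9 j=5: A[i]=23<=B[j]=32 take 23, i++
i=10 j=5: A[i]=28<=B[j]=32 take 28, i++
i=11 j=5: A[i]=29<=B[j]=32 take 29, i++
i=12 j=5: A[i]=38>B[j]=32 take 32, j++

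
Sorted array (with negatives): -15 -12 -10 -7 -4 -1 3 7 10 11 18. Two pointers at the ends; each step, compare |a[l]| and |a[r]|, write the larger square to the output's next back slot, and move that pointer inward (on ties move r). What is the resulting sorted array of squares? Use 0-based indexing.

[1, 9, 16, 49, 49, 100, 100, 121, 144, 225, 324]

l=0 r=10: |-15|<=|18| out[10]=324, r--
l=0 r=9: |-15|>|11| out[9]=225, l++
l=1 r=9: |-12|>|11| out[8]=144, l++
l=2 r=9: |-10|<=|11| out[7]=121, r--
l=2 r=8: |-10|<=|10| out[6]=100, r--
l=2 r=7: |-10|>|7| out[5]=100, l++
l=3 r=7: |-7|<=|7| out[4]=49, r--
l=3 r=6: |-7|>|3| out[3]=49, l++
l=4 r=6: |-4|>|3| out[2]=16, l++
l=5 r=6: |-1|<=|3| out[1]=9, r--
l=5 r=5: |-1|<=|-1| out[0]=1, r--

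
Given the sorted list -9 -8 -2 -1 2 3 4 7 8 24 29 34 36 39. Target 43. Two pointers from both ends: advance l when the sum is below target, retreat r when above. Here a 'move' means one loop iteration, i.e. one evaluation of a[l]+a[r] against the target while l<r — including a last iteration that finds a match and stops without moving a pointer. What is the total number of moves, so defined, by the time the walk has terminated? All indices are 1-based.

7 moves

[1,14] -9+39=30 <43 → l++
[2,14] -8+39=31 <43 → l++
[3,14] -2+39=37 <43 → l++
[4,14] -1+39=38 <43 → l++
[5,14] 2+39=41 <43 → l++
[6,14] 3+39=42 <43 → l++
[7,14] 4+39=43 → found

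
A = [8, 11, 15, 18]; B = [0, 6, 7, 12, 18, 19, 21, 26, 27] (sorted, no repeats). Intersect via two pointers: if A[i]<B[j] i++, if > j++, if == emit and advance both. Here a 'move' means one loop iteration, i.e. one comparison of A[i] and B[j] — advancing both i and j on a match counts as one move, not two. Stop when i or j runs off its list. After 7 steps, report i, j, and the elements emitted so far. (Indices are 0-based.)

i=3, j=4, emitted=[]

i=0 j=0: 8>0, j++
i=0 j=1: 8>6, j++
i=0 j=2: 8>7, j++
i=0 j=3: 8<12, i++
i=1 j=3: 11<12, i++
i=2 j=3: 15>12, j++
i=2 j=4: 15<18, i++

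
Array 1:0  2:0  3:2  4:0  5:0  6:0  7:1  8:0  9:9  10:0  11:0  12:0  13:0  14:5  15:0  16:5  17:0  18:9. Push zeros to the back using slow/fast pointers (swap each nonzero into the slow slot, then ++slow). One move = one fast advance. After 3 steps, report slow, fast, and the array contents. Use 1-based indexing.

slow=1 fast=1: a[fast]=0, fast++
slow=1 fast=2: a[fast]=0, fast++
slow=1 fast=3: a[fast]=2≠0 swap→a[1]=2, slow++,fast++

slow=2, fast=4, a=[2, 0, 0, 0, 0, 0, 1, 0, 9, 0, 0, 0, 0, 5, 0, 5, 0, 9]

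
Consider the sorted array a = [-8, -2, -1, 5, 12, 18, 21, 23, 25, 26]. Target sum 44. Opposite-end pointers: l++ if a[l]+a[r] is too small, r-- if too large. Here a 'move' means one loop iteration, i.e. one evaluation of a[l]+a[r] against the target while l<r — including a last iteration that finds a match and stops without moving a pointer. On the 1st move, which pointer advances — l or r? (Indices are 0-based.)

l

l=0 r=9: -8+26=18 <44, l++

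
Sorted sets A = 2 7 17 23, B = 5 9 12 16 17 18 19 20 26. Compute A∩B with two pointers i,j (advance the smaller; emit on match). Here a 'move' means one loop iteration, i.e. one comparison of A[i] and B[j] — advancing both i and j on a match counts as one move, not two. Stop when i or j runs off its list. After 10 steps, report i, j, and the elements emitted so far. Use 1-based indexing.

i=4, j=9, emitted=[17]

i=1 j=1: 2<5, i++
i=2 j=1: 7>5, j++
i=2 j=2: 7<9, i++
i=3 j=2: 17>9, j++
i=3 j=3: 17>12, j++
i=3 j=4: 17>16, j++
i=3 j=5: 17==17 emit, i++,j++
i=4 j=6: 23>18, j++
i=4 j=7: 23>19, j++
i=4 j=8: 23>20, j++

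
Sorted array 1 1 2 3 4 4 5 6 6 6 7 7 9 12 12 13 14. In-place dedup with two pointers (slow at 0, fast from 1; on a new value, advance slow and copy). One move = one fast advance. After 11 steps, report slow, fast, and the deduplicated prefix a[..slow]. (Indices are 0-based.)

slow=6, fast=12, prefix=[1, 2, 3, 4, 5, 6, 7]

slow=0 fast=1: a[fast]=1=a[slow] dup, fast++
slow=0 fast=2: a[fast]=2≠a[slow]=1 write a[1]=2, slow++,fast++
slow=1 fast=3: a[fast]=3≠a[slow]=2 write a[2]=3, slow++,fast++
slow=2 fast=4: a[fast]=4≠a[slow]=3 write a[3]=4, slow++,fast++
slow=3 fast=5: a[fast]=4=a[slow] dup, fast++
slow=3 fast=6: a[fast]=5≠a[slow]=4 write a[4]=5, slow++,fast++
slow=4 fast=7: a[fast]=6≠a[slow]=5 write a[5]=6, slow++,fast++
slow=5 fast=8: a[fast]=6=a[slow] dup, fast++
slow=5 fast=9: a[fast]=6=a[slow] dup, fast++
slow=5 fast=10: a[fast]=7≠a[slow]=6 write a[6]=7, slow++,fast++
slow=6 fast=11: a[fast]=7=a[slow] dup, fast++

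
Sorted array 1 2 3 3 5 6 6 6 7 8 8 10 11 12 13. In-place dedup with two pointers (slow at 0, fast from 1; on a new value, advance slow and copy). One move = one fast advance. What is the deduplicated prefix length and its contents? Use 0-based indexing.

length 11; prefix = [1, 2, 3, 5, 6, 7, 8, 10, 11, 12, 13]

slow=0 fast=1: a[fast]=2≠a[slow]=1 write a[1]=2, slow++,fast++
slow=1 fast=2: a[fast]=3≠a[slow]=2 write a[2]=3, slow++,fast++
slow=2 fast=3: a[fast]=3=a[slow] dup, fast++
slow=2 fast=4: a[fast]=5≠a[slow]=3 write a[3]=5, slow++,fast++
slow=3 fast=5: a[fast]=6≠a[slow]=5 write a[4]=6, slow++,fast++
slow=4 fast=6: a[fast]=6=a[slow] dup, fast++
slow=4 fast=7: a[fast]=6=a[slow] dup, fast++
slow=4 fast=8: a[fast]=7≠a[slow]=6 write a[5]=7, slow++,fast++
slow=5 fast=9: a[fast]=8≠a[slow]=7 write a[6]=8, slow++,fast++
slow=6 fast=10: a[fast]=8=a[slow] dup, fast++
slow=6 fast=11: a[fast]=10≠a[slow]=8 write a[7]=10, slow++,fast++
slow=7 fast=12: a[fast]=11≠a[slow]=10 write a[8]=11, slow++,fast++
slow=8 fast=13: a[fast]=12≠a[slow]=11 write a[9]=12, slow++,fast++
slow=9 fast=14: a[fast]=13≠a[slow]=12 write a[10]=13, slow++,fast++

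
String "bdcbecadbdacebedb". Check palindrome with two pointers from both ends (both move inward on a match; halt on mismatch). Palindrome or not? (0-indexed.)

l=0 r=16: 'b'=='b', l++,r--
l=1 r=15: 'd'=='d', l++,r--
l=2 r=14: 'c'!='e', stop

not a palindrome (mismatch at 2,14)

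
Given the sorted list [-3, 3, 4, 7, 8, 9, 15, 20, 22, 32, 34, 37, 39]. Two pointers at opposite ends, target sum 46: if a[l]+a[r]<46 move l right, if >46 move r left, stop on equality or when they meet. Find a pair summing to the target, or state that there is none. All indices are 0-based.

l=0 r=12: -3+39=36 <46, l++
l=1 r=12: 3+39=42 <46, l++
l=2 r=12: 4+39=43 <46, l++
l=3 r=12: 7+39=46, found

(7, 39)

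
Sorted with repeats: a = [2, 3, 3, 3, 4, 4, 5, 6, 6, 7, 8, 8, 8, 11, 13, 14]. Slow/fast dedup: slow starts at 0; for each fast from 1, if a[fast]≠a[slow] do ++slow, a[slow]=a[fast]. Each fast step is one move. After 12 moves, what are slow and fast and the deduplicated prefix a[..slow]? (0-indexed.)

slow=6, fast=13, prefix=[2, 3, 4, 5, 6, 7, 8]

(s=0,f=1) a[fast]=3≠a[slow]=2 write a[1]=3 → slow++,fast++
(s=1,f=2) a[fast]=3=a[slow] dup → fast++
(s=1,f=3) a[fast]=3=a[slow] dup → fast++
(s=1,f=4) a[fast]=4≠a[slow]=3 write a[2]=4 → slow++,fast++
(s=2,f=5) a[fast]=4=a[slow] dup → fast++
(s=2,f=6) a[fast]=5≠a[slow]=4 write a[3]=5 → slow++,fast++
(s=3,f=7) a[fast]=6≠a[slow]=5 write a[4]=6 → slow++,fast++
(s=4,f=8) a[fast]=6=a[slow] dup → fast++
(s=4,f=9) a[fast]=7≠a[slow]=6 write a[5]=7 → slow++,fast++
(s=5,f=10) a[fast]=8≠a[slow]=7 write a[6]=8 → slow++,fast++
(s=6,f=11) a[fast]=8=a[slow] dup → fast++
(s=6,f=12) a[fast]=8=a[slow] dup → fast++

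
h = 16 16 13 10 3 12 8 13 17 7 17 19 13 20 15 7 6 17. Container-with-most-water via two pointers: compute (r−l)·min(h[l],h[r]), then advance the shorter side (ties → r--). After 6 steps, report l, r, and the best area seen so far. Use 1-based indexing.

l=7, r=18, best area=272

[1,18] min(16,17)*17=272 best=272 * → l++
[2,18] min(16,17)*16=256 best=272 → l++
[3,18] min(13,17)*15=195 best=272 → l++
[4,18] min(10,17)*14=140 best=272 → l++
[5,18] min(3,17)*13=39 best=272 → l++
[6,18] min(12,17)*12=144 best=272 → l++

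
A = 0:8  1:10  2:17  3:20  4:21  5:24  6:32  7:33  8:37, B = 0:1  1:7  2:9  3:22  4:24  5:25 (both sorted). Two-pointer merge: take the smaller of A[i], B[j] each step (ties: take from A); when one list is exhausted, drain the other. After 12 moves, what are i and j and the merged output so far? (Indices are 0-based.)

i=6, j=6, merged so far=[1, 7, 8, 9, 10, 17, 20, 21, 22, 24, 24, 25]

i=0 j=0: A[i]=8>B[j]=1 take 1, j++
i=0 j=1: A[i]=8>B[j]=7 take 7, j++
i=0 j=2: A[i]=8<=B[j]=9 take 8, i++
i=1 j=2: A[i]=10>B[j]=9 take 9, j++
i=1 j=3: A[i]=10<=B[j]=22 take 10, i++
i=2 j=3: A[i]=17<=B[j]=22 take 17, i++
i=3 j=3: A[i]=20<=B[j]=22 take 20, i++
i=4 j=3: A[i]=21<=B[j]=22 take 21, i++
i=5 j=3: A[i]=24>B[j]=22 take 22, j++
i=5 j=4: A[i]=24<=B[j]=24 take 24, i++
i=6 j=4: A[i]=32>B[j]=24 take 24, j++
i=6 j=5: A[i]=32>B[j]=25 take 25, j++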